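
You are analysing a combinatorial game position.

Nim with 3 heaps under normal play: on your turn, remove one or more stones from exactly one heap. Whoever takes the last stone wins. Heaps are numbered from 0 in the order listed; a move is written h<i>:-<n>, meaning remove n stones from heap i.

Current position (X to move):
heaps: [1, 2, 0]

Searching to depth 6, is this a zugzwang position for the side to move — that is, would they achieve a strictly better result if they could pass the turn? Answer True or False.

zugzwang((1,2,0), X) = False

ply 1, X at (1,2,0) | h0:-1=-1→(0,2,0); h1:-1=+1→(1,1,0)*; h1:-2=-1→(1,0,0)
ply 2, O at (1,1,0) | h0:-1=-1→(0,1,0)*; h1:-1=-1→(1,0,0)
ply 3, X at (0,1,0) | h1:-1=+1→(0,0,0)*
ply 4: (0,0,0) is terminal -1 (O); from (1,2,0) depth 6
suppose X passes — search the same position with O to move:
pass> ply 1, O at (1,2,0) | h0:-1=-1→(0,2,0); h1:-1=+1→(1,1,0)*; h1:-2=-1→(1,0,0)
pass> ply 2, X at (1,1,0) | h0:-1=-1→(0,1,0)*; h1:-1=-1→(1,0,0)
pass> ply 3, O at (0,1,0) | h1:-1=+1→(0,0,0)*
pass> ply 4: (0,0,0) is terminal -1 (X); from (1,2,0) depth 6
for X: play +1, pass -1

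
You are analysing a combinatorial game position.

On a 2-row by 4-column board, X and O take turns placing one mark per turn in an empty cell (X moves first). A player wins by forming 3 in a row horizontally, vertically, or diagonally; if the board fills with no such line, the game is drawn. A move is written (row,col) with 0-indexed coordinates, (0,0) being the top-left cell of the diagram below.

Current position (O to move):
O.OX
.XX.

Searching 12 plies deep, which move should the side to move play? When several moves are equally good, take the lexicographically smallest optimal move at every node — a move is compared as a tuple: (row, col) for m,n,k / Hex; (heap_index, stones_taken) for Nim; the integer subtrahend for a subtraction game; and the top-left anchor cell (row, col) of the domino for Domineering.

O's best at [O.OX/.XX.]: (0,1)

[O.OX/.XX.] O move#1: (0,1):+1/OOOX/.XX.*, (1,0):-1/O.OX/OXX., (1,3):-1/O.OX/.XXO
[OOOX/.XX.] end (terminal -1, X#2); searched O.OX/.XX. to 12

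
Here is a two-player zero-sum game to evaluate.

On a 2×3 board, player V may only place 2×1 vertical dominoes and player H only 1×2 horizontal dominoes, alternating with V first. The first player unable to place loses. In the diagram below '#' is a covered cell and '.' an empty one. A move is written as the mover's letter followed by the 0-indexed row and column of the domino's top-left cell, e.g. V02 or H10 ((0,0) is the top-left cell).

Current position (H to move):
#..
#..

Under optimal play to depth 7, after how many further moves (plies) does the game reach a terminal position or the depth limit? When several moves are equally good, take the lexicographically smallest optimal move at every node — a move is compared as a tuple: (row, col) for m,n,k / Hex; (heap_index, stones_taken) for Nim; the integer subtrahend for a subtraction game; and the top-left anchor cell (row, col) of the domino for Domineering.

p1 H@[#../#..]: H01[###/#..]+1* H11[#../###]+1
p2 V@[###/#..] terminal -1; root [#../#..] d7

PV length from [#../#..]: 1 ply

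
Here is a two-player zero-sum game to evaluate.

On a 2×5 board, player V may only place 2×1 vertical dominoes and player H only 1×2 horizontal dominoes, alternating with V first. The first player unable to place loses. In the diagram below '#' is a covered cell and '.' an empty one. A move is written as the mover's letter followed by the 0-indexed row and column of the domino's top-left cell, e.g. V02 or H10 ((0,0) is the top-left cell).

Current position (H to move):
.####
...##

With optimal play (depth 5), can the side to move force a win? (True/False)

H winning at [.####/...##]: True

[.####/...##] H move#1: H10:+1/.####/##.##*, H11:-1/.####/.####
[.####/##.##] end (terminal -1, V#2); searched .####/...## to 5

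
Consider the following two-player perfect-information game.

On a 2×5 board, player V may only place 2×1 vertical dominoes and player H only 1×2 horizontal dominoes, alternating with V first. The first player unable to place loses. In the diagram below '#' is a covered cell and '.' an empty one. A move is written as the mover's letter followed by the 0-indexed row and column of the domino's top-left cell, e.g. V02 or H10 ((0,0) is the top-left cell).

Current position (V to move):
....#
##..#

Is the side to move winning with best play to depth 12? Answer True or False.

V winning at [....#/##..#]: True

p1 V@[....#/##..#]: V02[..#.#/###.#]+1* V03[...##/##.##]-1
p2 H@[..#.#/###.#]: H00[###.#/###.#]-1*
p3 V@[###.#/###.#]: V03[#####/#####]+1*
p4 H@[#####/#####] terminal -1; root [....#/##..#] d12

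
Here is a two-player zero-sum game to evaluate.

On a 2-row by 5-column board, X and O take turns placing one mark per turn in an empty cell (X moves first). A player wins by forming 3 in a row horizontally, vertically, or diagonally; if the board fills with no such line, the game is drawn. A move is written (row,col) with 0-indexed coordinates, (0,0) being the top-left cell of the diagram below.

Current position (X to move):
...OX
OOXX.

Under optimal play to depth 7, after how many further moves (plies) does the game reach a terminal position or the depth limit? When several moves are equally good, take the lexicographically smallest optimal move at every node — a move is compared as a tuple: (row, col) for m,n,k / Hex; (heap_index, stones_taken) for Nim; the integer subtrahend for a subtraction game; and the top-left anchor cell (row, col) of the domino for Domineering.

PV length from [...OX/OOXX.]: 1 ply

ply 1, X at ...OX/OOXX. | (0,0)=+0→X..OX/OOXX.; (0,1)=+0→.X.OX/OOXX.; (0,2)=+0→..XOX/OOXX.; (1,4)=+1→...OX/OOXXX*
ply 2: ...OX/OOXXX is terminal -1 (O); from ...OX/OOXX. depth 7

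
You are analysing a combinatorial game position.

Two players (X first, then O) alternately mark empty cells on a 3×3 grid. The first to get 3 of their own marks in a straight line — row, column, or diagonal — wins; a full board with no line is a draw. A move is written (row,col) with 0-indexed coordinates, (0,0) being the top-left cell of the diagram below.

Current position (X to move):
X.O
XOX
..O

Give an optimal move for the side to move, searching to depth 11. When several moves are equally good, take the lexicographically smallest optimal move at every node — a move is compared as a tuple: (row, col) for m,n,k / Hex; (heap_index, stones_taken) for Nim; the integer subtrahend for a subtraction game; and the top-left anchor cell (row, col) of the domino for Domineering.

X's best at [X.O/XOX/..O]: (2,0)

ply 1, X at X.O/XOX/..O | (0,1)=-1→XXO/XOX/..O; (2,0)=+1→X.O/XOX/X.O*; (2,1)=-1→X.O/XOX/.XO
ply 2: X.O/XOX/X.O is terminal -1 (O); from X.O/XOX/..O depth 11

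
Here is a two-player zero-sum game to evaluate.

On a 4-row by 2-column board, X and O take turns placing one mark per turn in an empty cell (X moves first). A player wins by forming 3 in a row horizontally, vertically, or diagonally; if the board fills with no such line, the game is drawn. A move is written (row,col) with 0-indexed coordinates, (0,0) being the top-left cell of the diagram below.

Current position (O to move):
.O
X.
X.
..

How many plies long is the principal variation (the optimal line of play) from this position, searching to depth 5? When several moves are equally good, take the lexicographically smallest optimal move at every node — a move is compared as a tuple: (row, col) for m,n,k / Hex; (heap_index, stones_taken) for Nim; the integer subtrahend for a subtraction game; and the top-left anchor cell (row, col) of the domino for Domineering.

ply 1, O at .O/X./X./.. | (0,0)=-1→OO/X./X./..*; (1,1)=-1→.O/XO/X./..; (2,1)=-1→.O/X./XO/..; (3,0)=-1→.O/X./X./O.; (3,1)=-1→.O/X./X./.O
ply 2, X at OO/X./X./.. | (1,1)=+0→OO/XX/X./..; (2,1)=+0→OO/X./XX/..; (3,0)=+1→OO/X./X./X.*; (3,1)=+0→OO/X./X./.X
ply 3: OO/X./X./X. is terminal -1 (O); from .O/X./X./.. depth 5

PV length from [.O/X./X./..]: 2 plies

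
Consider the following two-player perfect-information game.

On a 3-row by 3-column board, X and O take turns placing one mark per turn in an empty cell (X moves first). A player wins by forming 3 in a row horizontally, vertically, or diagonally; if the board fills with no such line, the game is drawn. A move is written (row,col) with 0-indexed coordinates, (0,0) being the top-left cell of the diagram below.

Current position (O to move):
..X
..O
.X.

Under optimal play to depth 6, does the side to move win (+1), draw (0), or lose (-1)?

value(..X/..O/.X., O) = 0

[..X/..O/.X.] O move#1: (0,0):-1/O.X/..O/.X., (0,1):-1/.OX/..O/.X., (1,0):-1/..X/O.O/.X., (1,1):+0/..X/.OO/.X.*, (2,0):-1/..X/..O/OX., (2,2):-1/..X/..O/.XO
[..X/.OO/.X.] X move#2: (0,0):-1/X.X/.OO/.X., (0,1):-1/.XX/.OO/.X., (1,0):+0/..X/XOO/.X.*, (2,0):-1/..X/.OO/XX., (2,2):-1/..X/.OO/.XX
[..X/XOO/.X.] O move#3: (0,0):+0/O.X/XOO/.X.*, (0,1):-1/.OX/XOO/.X., (2,0):+0/..X/XOO/OX., (2,2):-1/..X/XOO/.XO
[O.X/XOO/.X.] X move#4: (0,1):-1/OXX/XOO/.X., (2,0):-1/O.X/XOO/XX., (2,2):+0/O.X/XOO/.XX*
[O.X/XOO/.XX] O move#5: (0,1):-1/OOX/XOO/.XX, (2,0):+0/O.X/XOO/OXX*
[O.X/XOO/OXX] X move#6: (0,1):+0/OXX/XOO/OXX*
[OXX/XOO/OXX] end (terminal +0, O#7); searched ..X/..O/.X. to 6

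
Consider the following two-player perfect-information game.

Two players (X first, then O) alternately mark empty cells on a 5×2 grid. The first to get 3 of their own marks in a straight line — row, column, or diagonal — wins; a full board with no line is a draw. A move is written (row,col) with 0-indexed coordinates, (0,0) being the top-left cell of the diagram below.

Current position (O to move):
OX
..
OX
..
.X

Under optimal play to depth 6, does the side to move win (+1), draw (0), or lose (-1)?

ply 1, O at OX/../OX/../.X | (1,0)=+1→OX/O./OX/../.X*; (1,1)=-1→OX/.O/OX/../.X; (3,0)=-1→OX/../OX/O./.X; (3,1)=-1→OX/../OX/.O/.X; (4,0)=-1→OX/../OX/../OX
ply 2: OX/O./OX/../.X is terminal -1 (X); from OX/../OX/../.X depth 6

value(OX/../OX/../.X, O) = +1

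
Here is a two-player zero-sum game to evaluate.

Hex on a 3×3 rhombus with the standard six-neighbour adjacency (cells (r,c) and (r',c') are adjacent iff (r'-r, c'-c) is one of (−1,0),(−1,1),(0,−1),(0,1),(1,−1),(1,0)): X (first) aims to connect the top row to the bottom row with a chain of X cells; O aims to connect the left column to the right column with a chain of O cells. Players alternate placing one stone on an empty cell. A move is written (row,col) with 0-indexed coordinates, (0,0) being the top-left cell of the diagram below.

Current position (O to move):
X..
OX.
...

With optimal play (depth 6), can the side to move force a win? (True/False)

O winning at [X../OX./...]: False

[X../OX./...] O move#1: (0,1):-1/XO./OX./...*, (0,2):-1/X.O/OX./..., (1,2):-1/X../OXO/..., (2,0):-1/X../OX./O.., (2,1):-1/X../OX./.O., (2,2):-1/X../OX./..O
[XO./OX./...] X move#2: (0,2):+1/XOX/OX./...*, (1,2):-1/XO./OXX/..., (2,0):-1/XO./OX./X.., (2,1):-1/XO./OX./.X., (2,2):-1/XO./OX./..X
[XOX/OX./...] O move#3: (1,2):-1/XOX/OXO/...*, (2,0):-1/XOX/OX./O.., (2,1):-1/XOX/OX./.O., (2,2):-1/XOX/OX./..O
[XOX/OXO/...] X move#4: (2,0):+1/XOX/OXO/X..*, (2,1):+1/XOX/OXO/.X., (2,2):+1/XOX/OXO/..X
[XOX/OXO/X..] end (terminal -1, O#5); searched X../OX./... to 6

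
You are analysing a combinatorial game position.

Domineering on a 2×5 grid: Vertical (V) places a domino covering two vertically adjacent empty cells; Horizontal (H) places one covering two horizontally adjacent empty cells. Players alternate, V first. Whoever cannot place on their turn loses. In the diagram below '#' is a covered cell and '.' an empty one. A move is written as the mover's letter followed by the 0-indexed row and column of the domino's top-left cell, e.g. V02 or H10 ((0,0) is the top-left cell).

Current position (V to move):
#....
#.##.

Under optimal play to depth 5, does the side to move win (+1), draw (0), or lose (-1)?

value(#..../#.##., V) = -1

[#..../#.##.] V move#1: V01:-1/##.../####.*, V04:-1/#...#/#.###
[##.../####.] H move#2: H02:-1/####./####., H03:+1/##.##/####.*
[##.##/####.] end (terminal -1, V#3); searched #..../#.##. to 5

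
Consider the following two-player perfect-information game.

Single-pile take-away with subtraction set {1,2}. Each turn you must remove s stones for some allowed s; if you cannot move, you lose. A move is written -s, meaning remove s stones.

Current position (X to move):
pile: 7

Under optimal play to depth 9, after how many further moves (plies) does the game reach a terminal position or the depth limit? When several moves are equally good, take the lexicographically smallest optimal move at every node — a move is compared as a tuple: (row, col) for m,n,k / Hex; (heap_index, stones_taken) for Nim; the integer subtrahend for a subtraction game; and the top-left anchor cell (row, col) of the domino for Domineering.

p1 X@[7]: -1[6]+1* -2[5]-1
p2 O@[6]: -1[5]-1* -2[4]-1
p3 X@[5]: -1[4]-1 -2[3]+1*
p4 O@[3]: -1[2]-1* -2[1]-1
p5 X@[2]: -1[1]-1 -2[0]+1*
p6 O@[0] terminal -1; root [7] d9

PV length from [7]: 5 plies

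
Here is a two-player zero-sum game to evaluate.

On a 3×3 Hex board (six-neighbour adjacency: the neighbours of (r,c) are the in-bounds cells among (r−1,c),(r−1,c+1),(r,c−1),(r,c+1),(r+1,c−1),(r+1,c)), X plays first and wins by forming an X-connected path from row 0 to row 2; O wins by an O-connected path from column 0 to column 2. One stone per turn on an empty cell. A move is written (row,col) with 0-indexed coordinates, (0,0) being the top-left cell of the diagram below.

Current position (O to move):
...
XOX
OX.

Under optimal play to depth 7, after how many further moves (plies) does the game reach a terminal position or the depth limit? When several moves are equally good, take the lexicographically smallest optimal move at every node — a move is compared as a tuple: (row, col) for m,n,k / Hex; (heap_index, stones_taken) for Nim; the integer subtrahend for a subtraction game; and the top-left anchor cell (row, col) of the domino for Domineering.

PV length from [.../XOX/OX.]: 1 ply

[.../XOX/OX.] O move#1: (0,0):-1/O../XOX/OX., (0,1):-1/.O./XOX/OX., (0,2):+1/..O/XOX/OX.*, (2,2):-1/.../XOX/OXO
[..O/XOX/OX.] end (terminal -1, X#2); searched .../XOX/OX. to 7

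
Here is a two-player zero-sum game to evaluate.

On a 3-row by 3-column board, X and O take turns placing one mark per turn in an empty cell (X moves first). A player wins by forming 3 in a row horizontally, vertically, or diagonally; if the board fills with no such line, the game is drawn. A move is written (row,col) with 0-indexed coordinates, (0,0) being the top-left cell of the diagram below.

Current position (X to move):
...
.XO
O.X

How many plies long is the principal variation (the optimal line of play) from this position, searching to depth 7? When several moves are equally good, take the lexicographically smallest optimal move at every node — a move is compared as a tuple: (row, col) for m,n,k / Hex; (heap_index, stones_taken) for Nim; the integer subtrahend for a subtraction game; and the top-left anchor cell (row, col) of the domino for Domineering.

ply 1, X at .../.XO/O.X | (0,0)=+1→X../.XO/O.X*; (0,1)=+1→.X./.XO/O.X; (0,2)=+0→..X/.XO/O.X; (1,0)=+0→.../XXO/O.X; (2,1)=+1→.../.XO/OXX
ply 2: X../.XO/O.X is terminal -1 (O); from .../.XO/O.X depth 7

PV length from [.../.XO/O.X]: 1 ply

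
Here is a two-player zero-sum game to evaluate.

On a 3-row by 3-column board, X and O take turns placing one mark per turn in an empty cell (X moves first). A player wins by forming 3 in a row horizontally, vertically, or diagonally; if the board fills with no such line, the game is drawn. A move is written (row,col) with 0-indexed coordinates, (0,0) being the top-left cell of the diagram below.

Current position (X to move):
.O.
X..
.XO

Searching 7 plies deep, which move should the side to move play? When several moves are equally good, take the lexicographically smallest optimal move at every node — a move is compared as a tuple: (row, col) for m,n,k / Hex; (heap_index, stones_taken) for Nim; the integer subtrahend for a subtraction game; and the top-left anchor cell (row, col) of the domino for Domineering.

X's best at [.O./X../.XO]: (0,0)

p1 X@[.O./X../.XO]: (0,0)[XO./X../.XO]+0* (0,2)[.OX/X../.XO]+0 (1,1)[.O./XX./.XO]+0 (1,2)[.O./X.X/.XO]+0 (2,0)[.O./X../XXO]-1
p2 O@[XO./X../.XO]: (0,2)[XOO/X../.XO]-1 (1,1)[XO./XO./.XO]-1 (1,2)[XO./X.O/.XO]-1 (2,0)[XO./X../OXO]+0*
p3 X@[XO./X../OXO]: (0,2)[XOX/X../OXO]+0* (1,1)[XO./XX./OXO]+0 (1,2)[XO./X.X/OXO]+0
p4 O@[XOX/X../OXO]: (1,1)[XOX/XO./OXO]+0* (1,2)[XOX/X.O/OXO]+0
p5 X@[XOX/XO./OXO]: (1,2)[XOX/XOX/OXO]+0*
p6 O@[XOX/XOX/OXO] terminal +0; root [.O./X../.XO] d7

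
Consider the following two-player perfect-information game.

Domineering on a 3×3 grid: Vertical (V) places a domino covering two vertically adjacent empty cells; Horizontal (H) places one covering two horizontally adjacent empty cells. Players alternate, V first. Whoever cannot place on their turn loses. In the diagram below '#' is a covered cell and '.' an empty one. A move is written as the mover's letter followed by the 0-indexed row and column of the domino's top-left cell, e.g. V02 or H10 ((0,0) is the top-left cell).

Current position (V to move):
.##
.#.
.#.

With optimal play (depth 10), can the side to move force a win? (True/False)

p1 V@[.##/.#./.#.]: V00[###/##./.#.]+1* V10[.##/##./##.]+1 V12[.##/.##/.##]+1
p2 H@[###/##./.#.] terminal -1; root [.##/.#./.#.] d10

V winning at [.##/.#./.#.]: True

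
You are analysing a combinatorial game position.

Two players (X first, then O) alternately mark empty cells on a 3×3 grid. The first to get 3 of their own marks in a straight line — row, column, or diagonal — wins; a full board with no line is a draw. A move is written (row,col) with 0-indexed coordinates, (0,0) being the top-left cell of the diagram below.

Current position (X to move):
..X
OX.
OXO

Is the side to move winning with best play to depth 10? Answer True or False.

X winning at [..X/OX./OXO]: True

ply 1, X at ..X/OX./OXO | (0,0)=+0→X.X/OX./OXO; (0,1)=+1→.XX/OX./OXO*; (1,2)=-1→..X/OXX/OXO
ply 2: .XX/OX./OXO is terminal -1 (O); from ..X/OX./OXO depth 10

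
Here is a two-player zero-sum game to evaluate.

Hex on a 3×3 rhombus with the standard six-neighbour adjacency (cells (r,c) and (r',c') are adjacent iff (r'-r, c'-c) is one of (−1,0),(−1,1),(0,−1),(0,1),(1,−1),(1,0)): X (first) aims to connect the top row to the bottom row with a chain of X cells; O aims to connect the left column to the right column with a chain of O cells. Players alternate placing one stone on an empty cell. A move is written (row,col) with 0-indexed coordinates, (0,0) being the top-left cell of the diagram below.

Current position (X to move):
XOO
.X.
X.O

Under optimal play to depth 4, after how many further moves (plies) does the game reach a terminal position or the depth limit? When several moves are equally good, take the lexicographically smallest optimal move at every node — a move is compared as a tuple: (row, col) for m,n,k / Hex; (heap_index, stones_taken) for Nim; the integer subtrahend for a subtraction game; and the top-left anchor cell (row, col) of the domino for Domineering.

p1 X@[XOO/.X./X.O]: (1,0)[XOO/XX./X.O]+1* (1,2)[XOO/.XX/X.O]-1 (2,1)[XOO/.X./XXO]-1
p2 O@[XOO/XX./X.O] terminal -1; root [XOO/.X./X.O] d4

PV length from [XOO/.X./X.O]: 1 ply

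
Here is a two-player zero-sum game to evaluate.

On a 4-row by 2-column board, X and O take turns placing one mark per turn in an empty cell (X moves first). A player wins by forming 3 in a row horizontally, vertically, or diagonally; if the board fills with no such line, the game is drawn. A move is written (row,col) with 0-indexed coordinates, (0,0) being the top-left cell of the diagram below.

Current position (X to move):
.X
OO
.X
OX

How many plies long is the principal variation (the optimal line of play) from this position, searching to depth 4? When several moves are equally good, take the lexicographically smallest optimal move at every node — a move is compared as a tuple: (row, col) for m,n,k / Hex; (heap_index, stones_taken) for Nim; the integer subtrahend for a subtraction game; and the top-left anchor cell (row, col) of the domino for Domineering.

PV length from [.X/OO/.X/OX]: 2 plies

p1 X@[.X/OO/.X/OX]: (0,0)[XX/OO/.X/OX]-1 (2,0)[.X/OO/XX/OX]+0*
p2 O@[.X/OO/XX/OX]: (0,0)[OX/OO/XX/OX]+0*
p3 X@[OX/OO/XX/OX] terminal +0; root [.X/OO/.X/OX] d4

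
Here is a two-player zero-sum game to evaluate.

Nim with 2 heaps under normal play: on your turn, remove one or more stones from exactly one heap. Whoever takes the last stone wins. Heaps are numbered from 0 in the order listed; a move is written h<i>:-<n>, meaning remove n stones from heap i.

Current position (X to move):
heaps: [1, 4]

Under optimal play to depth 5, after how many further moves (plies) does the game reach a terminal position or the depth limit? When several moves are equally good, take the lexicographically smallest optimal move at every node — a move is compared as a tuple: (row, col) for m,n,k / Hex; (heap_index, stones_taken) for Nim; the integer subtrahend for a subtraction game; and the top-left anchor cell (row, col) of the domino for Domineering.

[(1,4)] X move#1: h0:-1:-1/(0,4), h1:-1:-1/(1,3), h1:-2:-1/(1,2), h1:-3:+1/(1,1)*, h1:-4:-1/(1,0)
[(1,1)] O move#2: h0:-1:-1/(0,1)*, h1:-1:-1/(1,0)
[(0,1)] X move#3: h1:-1:+1/(0,0)*
[(0,0)] end (terminal -1, O#4); searched (1,4) to 5

PV length from [(1,4)]: 3 plies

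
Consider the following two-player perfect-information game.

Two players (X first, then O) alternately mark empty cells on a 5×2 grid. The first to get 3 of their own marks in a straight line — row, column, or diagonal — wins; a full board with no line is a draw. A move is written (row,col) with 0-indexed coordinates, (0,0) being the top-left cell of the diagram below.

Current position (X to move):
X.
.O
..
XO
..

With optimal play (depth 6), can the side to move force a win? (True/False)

X winning at [X./.O/../XO/..]: False

p1 X@[X./.O/../XO/..]: (0,1)[XX/.O/../XO/..]-1 (1,0)[X./XO/../XO/..]-1 (2,0)[X./.O/X./XO/..]-1 (2,1)[X./.O/.X/XO/..]+0* (4,0)[X./.O/../XO/X.]-1 (4,1)[X./.O/../XO/.X]-1
p2 O@[X./.O/.X/XO/..]: (0,1)[XO/.O/.X/XO/..]-1 (1,0)[X./OO/.X/XO/..]+0* (2,0)[X./.O/OX/XO/..]+0 (4,0)[X./.O/.X/XO/O.]+0 (4,1)[X./.O/.X/XO/.O]-1
p3 X@[X./OO/.X/XO/..]: (0,1)[XX/OO/.X/XO/..]+0* (2,0)[X./OO/XX/XO/..]+0 (4,0)[X./OO/.X/XO/X.]+0 (4,1)[X./OO/.X/XO/.X]+0
p4 O@[XX/OO/.X/XO/..]: (2,0)[XX/OO/OX/XO/..]+0* (4,0)[XX/OO/.X/XO/O.]+0 (4,1)[XX/OO/.X/XO/.O]+0
p5 X@[XX/OO/OX/XO/..]: (4,0)[XX/OO/OX/XO/X.]+0* (4,1)[XX/OO/OX/XO/.X]+0
p6 O@[XX/OO/OX/XO/X.]: (4,1)[XX/OO/OX/XO/XO]+0*
p7 X@[XX/OO/OX/XO/XO] terminal +0; root [X./.O/../XO/..] d6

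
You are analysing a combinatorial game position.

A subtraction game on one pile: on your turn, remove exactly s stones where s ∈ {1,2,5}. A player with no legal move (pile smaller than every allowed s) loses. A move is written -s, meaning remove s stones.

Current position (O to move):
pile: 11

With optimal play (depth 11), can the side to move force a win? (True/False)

O winning at [11]: True

p1 O@[11]: -1[10]-1 -2[9]+1* -5[6]+1
p2 X@[9]: -1[8]-1* -2[7]-1 -5[4]-1
p3 O@[8]: -1[7]-1 -2[6]+1* -5[3]+1
p4 X@[6]: -1[5]-1* -2[4]-1 -5[1]-1
p5 O@[5]: -1[4]-1 -2[3]+1* -5[0]+1
p6 X@[3]: -1[2]-1* -2[1]-1
p7 O@[2]: -1[1]-1 -2[0]+1*
p8 X@[0] terminal -1; root [11] d11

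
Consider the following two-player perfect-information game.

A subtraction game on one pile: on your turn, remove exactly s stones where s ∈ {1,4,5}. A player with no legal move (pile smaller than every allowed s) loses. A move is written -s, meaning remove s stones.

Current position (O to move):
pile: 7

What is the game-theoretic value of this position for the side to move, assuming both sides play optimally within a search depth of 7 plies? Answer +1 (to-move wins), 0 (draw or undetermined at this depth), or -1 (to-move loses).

[7] O move#1: -1:-1/6, -4:-1/3, -5:+1/2*
[2] X move#2: -1:-1/1*
[1] O move#3: -1:+1/0*
[0] end (terminal -1, X#4); searched 7 to 7

value(7, O) = +1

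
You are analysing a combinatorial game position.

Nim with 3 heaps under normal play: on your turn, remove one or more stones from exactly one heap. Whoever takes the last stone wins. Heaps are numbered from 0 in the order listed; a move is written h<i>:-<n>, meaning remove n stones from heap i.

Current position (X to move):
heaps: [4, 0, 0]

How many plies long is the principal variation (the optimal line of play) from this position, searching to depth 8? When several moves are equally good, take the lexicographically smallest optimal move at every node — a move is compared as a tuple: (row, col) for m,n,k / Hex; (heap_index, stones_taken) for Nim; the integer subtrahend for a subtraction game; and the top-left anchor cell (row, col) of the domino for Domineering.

PV length from [(4,0,0)]: 1 ply

ply 1, X at (4,0,0) | h0:-1=-1→(3,0,0); h0:-2=-1→(2,0,0); h0:-3=-1→(1,0,0); h0:-4=+1→(0,0,0)*
ply 2: (0,0,0) is terminal -1 (O); from (4,0,0) depth 8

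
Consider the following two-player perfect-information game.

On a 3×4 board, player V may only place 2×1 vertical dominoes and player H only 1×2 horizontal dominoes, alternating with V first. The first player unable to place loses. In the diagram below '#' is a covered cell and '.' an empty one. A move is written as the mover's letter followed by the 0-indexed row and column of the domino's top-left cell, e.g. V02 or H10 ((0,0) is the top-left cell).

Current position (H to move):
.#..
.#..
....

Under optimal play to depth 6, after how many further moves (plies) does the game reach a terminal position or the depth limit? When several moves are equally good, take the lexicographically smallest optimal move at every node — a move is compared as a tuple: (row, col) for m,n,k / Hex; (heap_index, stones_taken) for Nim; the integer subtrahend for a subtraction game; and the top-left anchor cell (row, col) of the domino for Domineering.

ply 1, H at .#../.#../.... | H02=-1→.###/.#../....; H12=+1→.#../.###/....*; H20=-1→.#../.#../##..; H21=-1→.#../.#../.##.; H22=-1→.#../.#../..##
ply 2, V at .#../.###/.... | V00=-1→##../####/....*; V10=-1→.#../####/#...
ply 3, H at ##../####/.... | H02=+1→####/####/....*; H20=+1→##../####/##..; H21=+1→##../####/.##.; H22=+1→##../####/..##
ply 4: ####/####/.... is terminal -1 (V); from .#../.#../.... depth 6

PV length from [.#../.#../....]: 3 plies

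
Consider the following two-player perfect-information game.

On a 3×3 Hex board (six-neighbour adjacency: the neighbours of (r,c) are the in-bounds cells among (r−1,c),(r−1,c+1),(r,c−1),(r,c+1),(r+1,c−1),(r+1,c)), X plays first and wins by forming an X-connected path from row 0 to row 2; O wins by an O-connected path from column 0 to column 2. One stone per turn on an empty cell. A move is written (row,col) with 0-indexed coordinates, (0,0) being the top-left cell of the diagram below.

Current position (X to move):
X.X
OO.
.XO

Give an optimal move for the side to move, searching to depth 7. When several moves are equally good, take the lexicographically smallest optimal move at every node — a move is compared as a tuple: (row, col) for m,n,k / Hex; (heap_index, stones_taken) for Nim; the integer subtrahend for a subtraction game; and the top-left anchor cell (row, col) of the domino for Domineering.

X's best at [X.X/OO./.XO]: (1,2)

ply 1, X at X.X/OO./.XO | (0,1)=-1→XXX/OO./.XO; (1,2)=+1→X.X/OOX/.XO*; (2,0)=-1→X.X/OO./XXO
ply 2: X.X/OOX/.XO is terminal -1 (O); from X.X/OO./.XO depth 7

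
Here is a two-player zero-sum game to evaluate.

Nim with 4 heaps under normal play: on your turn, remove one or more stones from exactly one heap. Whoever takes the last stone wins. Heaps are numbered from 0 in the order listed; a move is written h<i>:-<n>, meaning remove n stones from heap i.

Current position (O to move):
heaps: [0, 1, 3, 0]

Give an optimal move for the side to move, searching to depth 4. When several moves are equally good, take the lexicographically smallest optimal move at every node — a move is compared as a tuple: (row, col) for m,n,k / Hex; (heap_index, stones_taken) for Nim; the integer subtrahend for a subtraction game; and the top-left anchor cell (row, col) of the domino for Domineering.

p1 O@[(0,1,3,0)]: h1:-1[(0,0,3,0)]-1 h2:-1[(0,1,2,0)]-1 h2:-2[(0,1,1,0)]+1* h2:-3[(0,1,0,0)]-1
p2 X@[(0,1,1,0)]: h1:-1[(0,0,1,0)]-1* h2:-1[(0,1,0,0)]-1
p3 O@[(0,0,1,0)]: h2:-1[(0,0,0,0)]+1*
p4 X@[(0,0,0,0)] terminal -1; root [(0,1,3,0)] d4

O's best at [(0,1,3,0)]: h2:-2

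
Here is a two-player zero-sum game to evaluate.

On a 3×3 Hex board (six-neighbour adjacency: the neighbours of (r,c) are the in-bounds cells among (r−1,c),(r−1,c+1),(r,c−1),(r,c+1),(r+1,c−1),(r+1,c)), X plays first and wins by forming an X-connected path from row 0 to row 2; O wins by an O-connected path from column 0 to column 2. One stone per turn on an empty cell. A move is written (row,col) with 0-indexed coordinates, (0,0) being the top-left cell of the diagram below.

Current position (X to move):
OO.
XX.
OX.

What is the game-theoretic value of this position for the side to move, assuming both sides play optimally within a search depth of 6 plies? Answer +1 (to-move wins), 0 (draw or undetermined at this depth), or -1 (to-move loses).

value(OO./XX./OX., X) = +1

[OO./XX./OX.] X move#1: (0,2):+1/OOX/XX./OX.*, (1,2):-1/OO./XXX/OX., (2,2):-1/OO./XX./OXX
[OOX/XX./OX.] end (terminal -1, O#2); searched OO./XX./OX. to 6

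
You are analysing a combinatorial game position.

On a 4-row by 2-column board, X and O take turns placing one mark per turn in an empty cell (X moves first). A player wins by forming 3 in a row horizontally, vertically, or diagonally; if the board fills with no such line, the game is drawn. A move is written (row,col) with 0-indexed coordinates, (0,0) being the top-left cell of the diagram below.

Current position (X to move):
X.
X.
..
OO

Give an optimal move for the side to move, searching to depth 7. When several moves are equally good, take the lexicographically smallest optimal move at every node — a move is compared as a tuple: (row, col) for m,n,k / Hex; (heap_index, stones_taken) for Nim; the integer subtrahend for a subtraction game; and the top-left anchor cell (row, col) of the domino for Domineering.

p1 X@[X./X./../OO]: (0,1)[XX/X./../OO]+0 (1,1)[X./XX/../OO]+0 (2,0)[X./X./X./OO]+1* (2,1)[X./X./.X/OO]+0
p2 O@[X./X./X./OO] terminal -1; root [X./X./../OO] d7

X's best at [X./X./../OO]: (2,0)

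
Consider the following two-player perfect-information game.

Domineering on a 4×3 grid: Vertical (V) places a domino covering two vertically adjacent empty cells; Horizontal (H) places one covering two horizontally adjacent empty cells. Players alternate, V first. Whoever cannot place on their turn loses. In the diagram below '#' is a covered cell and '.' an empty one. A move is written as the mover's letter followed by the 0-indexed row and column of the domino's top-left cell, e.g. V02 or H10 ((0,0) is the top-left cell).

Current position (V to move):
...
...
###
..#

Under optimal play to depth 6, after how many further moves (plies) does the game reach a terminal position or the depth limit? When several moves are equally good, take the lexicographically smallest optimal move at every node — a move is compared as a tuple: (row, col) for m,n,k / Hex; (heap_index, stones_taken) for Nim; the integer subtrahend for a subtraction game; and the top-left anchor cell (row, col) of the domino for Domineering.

[.../.../###/..#] V move#1: V00:-1/#../#../###/..#, V01:+1/.#./.#./###/..#*, V02:-1/..#/..#/###/..#
[.#./.#./###/..#] H move#2: H30:-1/.#./.#./###/###*
[.#./.#./###/###] V move#3: V00:+1/##./##./###/###*, V02:+1/.##/.##/###/###
[##./##./###/###] end (terminal -1, H#4); searched .../.../###/..# to 6

PV length from [.../.../###/..#]: 3 plies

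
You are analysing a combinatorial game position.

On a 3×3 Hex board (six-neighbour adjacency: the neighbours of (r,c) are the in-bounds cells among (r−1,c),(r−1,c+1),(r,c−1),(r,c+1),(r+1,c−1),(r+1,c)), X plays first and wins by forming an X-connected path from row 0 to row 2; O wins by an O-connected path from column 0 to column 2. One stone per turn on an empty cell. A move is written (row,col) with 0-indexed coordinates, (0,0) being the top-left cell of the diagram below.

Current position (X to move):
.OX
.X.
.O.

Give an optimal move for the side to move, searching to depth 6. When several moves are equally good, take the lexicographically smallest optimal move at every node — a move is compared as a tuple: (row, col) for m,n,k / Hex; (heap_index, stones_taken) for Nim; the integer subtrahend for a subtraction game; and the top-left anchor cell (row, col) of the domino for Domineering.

X's best at [.OX/.X./.O.]: (1,2)

p1 X@[.OX/.X./.O.]: (0,0)[XOX/.X./.O.]-1 (1,0)[.OX/XX./.O.]-1 (1,2)[.OX/.XX/.O.]+1* (2,0)[.OX/.X./XO.]+1 (2,2)[.OX/.X./.OX]+1
p2 O@[.OX/.XX/.O.]: (0,0)[OOX/.XX/.O.]-1* (1,0)[.OX/OXX/.O.]-1 (2,0)[.OX/.XX/OO.]-1 (2,2)[.OX/.XX/.OO]-1
p3 X@[OOX/.XX/.O.]: (1,0)[OOX/XXX/.O.]+1* (2,0)[OOX/.XX/XO.]+1 (2,2)[OOX/.XX/.OX]+1
p4 O@[OOX/XXX/.O.]: (2,0)[OOX/XXX/OO.]-1* (2,2)[OOX/XXX/.OO]-1
p5 X@[OOX/XXX/OO.]: (2,2)[OOX/XXX/OOX]+1*
p6 O@[OOX/XXX/OOX] terminal -1; root [.OX/.X./.O.] d6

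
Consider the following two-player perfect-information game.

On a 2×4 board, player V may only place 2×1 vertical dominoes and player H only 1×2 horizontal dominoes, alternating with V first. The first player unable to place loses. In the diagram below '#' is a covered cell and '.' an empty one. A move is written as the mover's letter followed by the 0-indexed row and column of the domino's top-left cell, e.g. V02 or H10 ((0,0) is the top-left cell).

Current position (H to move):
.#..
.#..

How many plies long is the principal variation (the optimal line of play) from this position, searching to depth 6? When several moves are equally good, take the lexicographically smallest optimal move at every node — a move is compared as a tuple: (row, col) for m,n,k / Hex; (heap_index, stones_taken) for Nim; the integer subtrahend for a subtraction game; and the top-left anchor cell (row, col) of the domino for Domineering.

ply 1, H at .#../.#.. | H02=+1→.###/.#..*; H12=+1→.#../.###
ply 2, V at .###/.#.. | V00=-1→####/##..*
ply 3, H at ####/##.. | H12=+1→####/####*
ply 4: ####/#### is terminal -1 (V); from .#../.#.. depth 6

PV length from [.#../.#..]: 3 plies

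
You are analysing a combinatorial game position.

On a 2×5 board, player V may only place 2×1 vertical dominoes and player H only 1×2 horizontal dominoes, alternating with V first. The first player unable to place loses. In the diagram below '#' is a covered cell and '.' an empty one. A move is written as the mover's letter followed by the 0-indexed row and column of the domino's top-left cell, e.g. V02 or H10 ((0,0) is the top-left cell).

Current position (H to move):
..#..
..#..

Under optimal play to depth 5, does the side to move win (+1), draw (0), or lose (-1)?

value(..#../..#.., H) = -1

ply 1, H at ..#../..#.. | H00=-1→###../..#..*; H03=-1→..###/..#..; H10=-1→..#../###..; H13=-1→..#../..###
ply 2, V at ###../..#.. | V03=+1→####./..##.*; V04=+1→###.#/..#.#
ply 3, H at ####./..##. | H10=-1→####./####.*
ply 4, V at ####./####. | V04=+1→#####/#####*
ply 5: #####/##### is terminal -1 (H); from ..#../..#.. depth 5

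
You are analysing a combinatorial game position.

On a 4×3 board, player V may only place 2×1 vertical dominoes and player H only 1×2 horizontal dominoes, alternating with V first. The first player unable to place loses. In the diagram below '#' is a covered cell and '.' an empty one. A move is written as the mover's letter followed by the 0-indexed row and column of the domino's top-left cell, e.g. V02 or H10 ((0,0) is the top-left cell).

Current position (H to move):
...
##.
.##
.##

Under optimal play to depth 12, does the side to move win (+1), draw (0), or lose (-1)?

value(.../##./.##/.##, H) = -1

ply 1, H at .../##./.##/.## | H00=-1→##./##./.##/.##*; H01=-1→.##/##./.##/.##
ply 2, V at ##./##./.##/.## | V02=+1→###/###/.##/.##*; V20=+1→##./##./###/###
ply 3: ###/###/.##/.## is terminal -1 (H); from .../##./.##/.## depth 12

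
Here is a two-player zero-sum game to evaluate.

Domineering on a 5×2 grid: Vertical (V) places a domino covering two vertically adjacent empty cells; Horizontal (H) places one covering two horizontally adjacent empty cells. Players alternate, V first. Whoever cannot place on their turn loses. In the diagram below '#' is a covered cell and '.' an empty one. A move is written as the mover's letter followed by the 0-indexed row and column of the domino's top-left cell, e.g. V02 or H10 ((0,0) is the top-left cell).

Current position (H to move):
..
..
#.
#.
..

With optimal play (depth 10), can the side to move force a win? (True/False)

[../../#./#./..] H move#1: H00:+1/##/../#./#./..*, H10:+1/../##/#./#./.., H40:-1/../../#./#./##
[##/../#./#./..] V move#2: V11:-1/##/.#/##/#./..*, V21:-1/##/../##/##/.., V31:-1/##/../#./##/.#
[##/.#/##/#./..] H move#3: H40:+1/##/.#/##/#./##*
[##/.#/##/#./##] end (terminal -1, V#4); searched ../../#./#./.. to 10

H winning at [../../#./#./..]: True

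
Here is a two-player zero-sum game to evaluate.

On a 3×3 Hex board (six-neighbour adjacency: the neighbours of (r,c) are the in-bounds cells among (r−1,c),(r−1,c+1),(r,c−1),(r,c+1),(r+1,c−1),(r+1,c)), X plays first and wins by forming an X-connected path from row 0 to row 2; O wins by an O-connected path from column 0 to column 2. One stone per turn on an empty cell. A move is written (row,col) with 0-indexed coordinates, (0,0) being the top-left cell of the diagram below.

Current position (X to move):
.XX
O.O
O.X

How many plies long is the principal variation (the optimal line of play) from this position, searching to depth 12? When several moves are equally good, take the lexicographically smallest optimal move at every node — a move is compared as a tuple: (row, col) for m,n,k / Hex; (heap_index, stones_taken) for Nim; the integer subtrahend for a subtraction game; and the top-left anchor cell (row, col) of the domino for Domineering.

p1 X@[.XX/O.O/O.X]: (0,0)[XXX/O.O/O.X]-1* (1,1)[.XX/OXO/O.X]-1 (2,1)[.XX/O.O/OXX]-1
p2 O@[XXX/O.O/O.X]: (1,1)[XXX/OOO/O.X]+1* (2,1)[XXX/O.O/OOX]+1
p3 X@[XXX/OOO/O.X] terminal -1; root [.XX/O.O/O.X] d12

PV length from [.XX/O.O/O.X]: 2 plies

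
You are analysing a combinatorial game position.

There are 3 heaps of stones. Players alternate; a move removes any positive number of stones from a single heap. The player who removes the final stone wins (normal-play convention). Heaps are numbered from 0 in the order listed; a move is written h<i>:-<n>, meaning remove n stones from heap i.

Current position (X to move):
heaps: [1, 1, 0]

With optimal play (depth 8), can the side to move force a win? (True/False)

X winning at [(1,1,0)]: False

ply 1, X at (1,1,0) | h0:-1=-1→(0,1,0)*; h1:-1=-1→(1,0,0)
ply 2, O at (0,1,0) | h1:-1=+1→(0,0,0)*
ply 3: (0,0,0) is terminal -1 (X); from (1,1,0) depth 8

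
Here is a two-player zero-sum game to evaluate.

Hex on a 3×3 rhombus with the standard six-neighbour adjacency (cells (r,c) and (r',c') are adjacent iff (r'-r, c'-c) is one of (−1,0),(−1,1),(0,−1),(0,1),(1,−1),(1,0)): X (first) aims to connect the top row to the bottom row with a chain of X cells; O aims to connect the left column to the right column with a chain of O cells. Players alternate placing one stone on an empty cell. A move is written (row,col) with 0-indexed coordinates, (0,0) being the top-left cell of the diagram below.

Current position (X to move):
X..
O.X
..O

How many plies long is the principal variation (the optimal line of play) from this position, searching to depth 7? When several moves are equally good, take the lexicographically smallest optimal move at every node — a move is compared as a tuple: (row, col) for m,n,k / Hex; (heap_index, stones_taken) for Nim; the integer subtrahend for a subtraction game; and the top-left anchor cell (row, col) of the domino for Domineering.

PV length from [X../O.X/..O]: 5 plies

[X../O.X/..O] X move#1: (0,1):-1/XX./O.X/..O, (0,2):-1/X.X/O.X/..O, (1,1):+1/X../OXX/..O*, (2,0):-1/X../O.X/X.O, (2,1):-1/X../O.X/.XO
[X../OXX/..O] O move#2: (0,1):-1/XO./OXX/..O*, (0,2):-1/X.O/OXX/..O, (2,0):-1/X../OXX/O.O, (2,1):-1/X../OXX/.OO
[XO./OXX/..O] X move#3: (0,2):+1/XOX/OXX/..O*, (2,0):-1/XO./OXX/X.O, (2,1):-1/XO./OXX/.XO
[XOX/OXX/..O] O move#4: (2,0):-1/XOX/OXX/O.O*, (2,1):-1/XOX/OXX/.OO
[XOX/OXX/O.O] X move#5: (2,1):+1/XOX/OXX/OXO*
[XOX/OXX/OXO] end (terminal -1, O#6); searched X../O.X/..O to 7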